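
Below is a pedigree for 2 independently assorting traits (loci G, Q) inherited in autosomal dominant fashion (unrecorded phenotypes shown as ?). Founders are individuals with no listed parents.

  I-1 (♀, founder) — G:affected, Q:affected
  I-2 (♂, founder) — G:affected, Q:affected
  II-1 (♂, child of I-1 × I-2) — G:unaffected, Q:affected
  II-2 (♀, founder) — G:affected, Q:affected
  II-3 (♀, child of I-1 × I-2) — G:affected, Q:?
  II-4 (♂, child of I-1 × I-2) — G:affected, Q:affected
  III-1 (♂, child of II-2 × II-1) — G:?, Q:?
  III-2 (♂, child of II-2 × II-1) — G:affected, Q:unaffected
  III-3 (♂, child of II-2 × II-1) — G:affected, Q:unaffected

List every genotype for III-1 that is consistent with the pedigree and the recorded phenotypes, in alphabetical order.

III-1 ∈ {Gg QQ, Gg Qq, Gg qq, gg QQ, gg Qq, gg qq}

G/I-1 aff ·: Gg
G/I-2 aff ·: Gg
G/II-1 un I-1×I-2: gg
G/II-2 aff ·: Gg|GG
G/II-3 aff I-1×I-2: Gg|GG
G/II-4 aff I-1×I-2: Gg|GG
G/III-1 ? II-2×II-1: gg|Gg
G/III-2 aff II-2×II-1: Gg
G/III-3 aff II-2×II-1: Gg
⇒ G over [I-1,I-2,II-1,II-2,II-3,II-4,III-1,III-2,III-3]: 12 consistent
Q/I-1 aff ·: Qq|QQ
Q/I-2 aff ·: Qq|QQ
Q/II-1 aff I-1×I-2: Qq
Q/II-2 aff ·: Qq
Q/II-3 ? I-1×I-2: qq|Qq|QQ
Q/II-4 aff I-1×I-2: Qq|QQ
Q/III-1 ? II-2×II-1: qq|Qq|QQ
Q/III-2 un II-2×II-1: qq
Q/III-3 un II-2×II-1: qq
⇒ Q over [I-1,I-2,II-1,II-2,II-3,II-4,III-1,III-2,III-3]: 42 consistent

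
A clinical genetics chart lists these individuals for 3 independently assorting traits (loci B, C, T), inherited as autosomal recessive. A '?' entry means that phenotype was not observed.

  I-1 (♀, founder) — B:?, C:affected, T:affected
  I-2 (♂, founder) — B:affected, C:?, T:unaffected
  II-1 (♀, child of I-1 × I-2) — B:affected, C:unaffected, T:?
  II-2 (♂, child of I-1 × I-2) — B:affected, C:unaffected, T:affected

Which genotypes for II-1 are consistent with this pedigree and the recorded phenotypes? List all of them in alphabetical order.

B/I-1 ? ·: Bb|bb
B/I-2 aff ·: bb
B/II-1 aff I-1×I-2: bb
B/II-2 aff I-1×I-2: bb
⇒ B over [I-1,I-2,II-1,II-2]: 2 consistent
C/I-1 aff ·: cc
C/I-2 ? ·: CC|Cc
C/II-1 un I-1×I-2: Cc
C/II-2 un I-1×I-2: Cc
⇒ C over [I-1,I-2,II-1,II-2]: 2 consistent
T/I-1 aff ·: tt
T/I-2 un ·: Tt
T/II-1 ? I-1×I-2: Tt|tt
T/II-2 aff I-1×I-2: tt
⇒ T over [I-1,I-2,II-1,II-2]: 2 consistent

II-1 ∈ {bb Cc Tt, bb Cc tt}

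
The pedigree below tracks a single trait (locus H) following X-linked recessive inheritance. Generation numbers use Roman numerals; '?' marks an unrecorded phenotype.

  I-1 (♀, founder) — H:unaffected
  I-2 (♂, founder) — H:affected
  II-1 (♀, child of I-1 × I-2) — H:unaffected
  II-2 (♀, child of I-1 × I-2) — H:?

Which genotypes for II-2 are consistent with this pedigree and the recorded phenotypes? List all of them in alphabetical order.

II-2 ∈ {X^HX^h, X^hX^h}

H/I-1 un ·: X^HX^H|X^HX^h
H/I-2 aff ·: X^hY
H/II-1 un I-1×I-2: X^HX^h
H/II-2 ? I-1×I-2: X^HX^h|X^hX^h
⇒ H over [I-1,I-2,II-1,II-2]: 3 consistent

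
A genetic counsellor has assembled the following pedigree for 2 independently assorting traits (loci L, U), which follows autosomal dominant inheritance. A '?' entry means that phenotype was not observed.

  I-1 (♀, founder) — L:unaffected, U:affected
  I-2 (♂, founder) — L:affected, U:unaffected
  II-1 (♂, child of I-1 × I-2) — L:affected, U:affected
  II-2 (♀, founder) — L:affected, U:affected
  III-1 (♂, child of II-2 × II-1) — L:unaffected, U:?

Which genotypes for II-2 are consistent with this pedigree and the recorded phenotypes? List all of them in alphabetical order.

II-2 ∈ {Ll UU, Ll Uu}

L/I-1 un ·: ll
L/I-2 aff ·: Ll|LL
L/II-1 aff I-1×I-2: Ll
L/II-2 aff ·: Ll
L/III-1 un II-2×II-1: ll
⇒ L over [I-1,I-2,II-1,II-2,III-1]: 2 consistent
U/I-1 aff ·: Uu|UU
U/I-2 un ·: uu
U/II-1 aff I-1×I-2: Uu
U/II-2 aff ·: Uu|UU
U/III-1 ? II-2×II-1: uu|Uu|UU
⇒ U over [I-1,I-2,II-1,II-2,III-1]: 10 consistent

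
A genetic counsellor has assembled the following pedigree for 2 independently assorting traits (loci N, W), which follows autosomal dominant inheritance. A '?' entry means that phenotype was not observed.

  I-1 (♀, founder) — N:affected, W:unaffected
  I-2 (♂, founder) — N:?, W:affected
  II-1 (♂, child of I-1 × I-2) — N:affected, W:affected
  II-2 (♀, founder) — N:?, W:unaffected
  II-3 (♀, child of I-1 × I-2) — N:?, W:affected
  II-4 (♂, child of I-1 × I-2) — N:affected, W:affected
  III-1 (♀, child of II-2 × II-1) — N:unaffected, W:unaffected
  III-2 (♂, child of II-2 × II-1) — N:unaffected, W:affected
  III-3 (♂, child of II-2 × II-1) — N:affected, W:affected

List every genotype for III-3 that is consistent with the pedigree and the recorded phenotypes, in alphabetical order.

N/I-1 aff ·: Nn|NN
N/I-2 ? ·: nn|Nn|NN
N/II-1 aff I-1×I-2: Nn
N/II-2 ? ·: nn|Nn
N/II-3 ? I-1×I-2: nn|Nn|NN
N/II-4 aff I-1×I-2: Nn|NN
N/III-1 un II-2×II-1: nn
N/III-2 un II-2×II-1: nn
N/III-3 aff II-2×II-1: Nn|NN
⇒ N over [I-1,I-2,II-1,II-2,II-3,II-4,III-1,III-2,III-3]: 51 consistent
W/I-1 un ·: ww
W/I-2 aff ·: Ww|WW
W/II-1 aff I-1×I-2: Ww
W/II-2 un ·: ww
W/II-3 aff I-1×I-2: Ww
W/II-4 aff I-1×I-2: Ww
W/III-1 un II-2×II-1: ww
W/III-2 aff II-2×II-1: Ww
W/III-3 aff II-2×II-1: Ww
⇒ W over [I-1,I-2,II-1,II-2,II-3,II-4,III-1,III-2,III-3]: 2 consistent

III-3 ∈ {NN Ww, Nn Ww}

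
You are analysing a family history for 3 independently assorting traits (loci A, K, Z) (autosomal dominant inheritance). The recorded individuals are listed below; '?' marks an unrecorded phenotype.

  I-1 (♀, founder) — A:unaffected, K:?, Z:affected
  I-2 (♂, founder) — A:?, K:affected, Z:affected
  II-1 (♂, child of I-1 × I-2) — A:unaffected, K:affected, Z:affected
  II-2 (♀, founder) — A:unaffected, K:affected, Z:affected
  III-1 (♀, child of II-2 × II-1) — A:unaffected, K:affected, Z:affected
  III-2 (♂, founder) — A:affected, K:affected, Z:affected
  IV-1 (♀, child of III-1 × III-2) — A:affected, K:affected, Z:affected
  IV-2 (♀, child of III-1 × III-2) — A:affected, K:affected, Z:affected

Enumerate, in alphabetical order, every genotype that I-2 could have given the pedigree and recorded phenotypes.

A/I-1 un ·: aa
A/I-2 ? ·: aa|Aa
A/II-1 un I-1×I-2: aa
A/II-2 un ·: aa
A/III-1 un II-2×II-1: aa
A/III-2 aff ·: Aa|AA
A/IV-1 aff III-1×III-2: Aa
A/IV-2 aff III-1×III-2: Aa
⇒ A over [I-1,I-2,II-1,II-2,III-1,III-2,IV-1,IV-2]: 4 consistent
K/I-1 ? ·: kk|Kk|KK
K/I-2 aff ·: Kk|KK
K/II-1 aff I-1×I-2: Kk|KK
K/II-2 aff ·: Kk|KK
K/III-1 aff II-2×II-1: Kk|KK
K/III-2 aff ·: Kk|KK
K/IV-1 aff III-1×III-2: Kk|KK
K/IV-2 aff III-1×III-2: Kk|KK
⇒ K over [I-1,I-2,II-1,II-2,III-1,III-2,IV-1,IV-2]: 202 consistent
Z/I-1 aff ·: Zz|ZZ
Z/I-2 aff ·: Zz|ZZ
Z/II-1 aff I-1×I-2: Zz|ZZ
Z/II-2 aff ·: Zz|ZZ
Z/III-1 aff II-2×II-1: Zz|ZZ
Z/III-2 aff ·: Zz|ZZ
Z/IV-1 aff III-1×III-2: Zz|ZZ
Z/IV-2 aff III-1×III-2: Zz|ZZ
⇒ Z over [I-1,I-2,II-1,II-2,III-1,III-2,IV-1,IV-2]: 150 consistent

I-2 ∈ {Aa KK ZZ, Aa KK Zz, Aa Kk ZZ, Aa Kk Zz, aa KK ZZ, aa KK Zz, aa Kk ZZ, aa Kk Zz}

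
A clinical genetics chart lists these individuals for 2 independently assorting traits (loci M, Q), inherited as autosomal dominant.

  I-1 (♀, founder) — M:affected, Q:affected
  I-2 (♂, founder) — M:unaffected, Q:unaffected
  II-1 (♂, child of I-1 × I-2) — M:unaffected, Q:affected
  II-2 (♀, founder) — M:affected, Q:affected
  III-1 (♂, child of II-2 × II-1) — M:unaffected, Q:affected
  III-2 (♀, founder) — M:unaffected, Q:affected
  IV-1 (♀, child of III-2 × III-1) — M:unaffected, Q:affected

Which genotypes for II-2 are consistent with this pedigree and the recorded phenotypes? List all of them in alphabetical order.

II-2 ∈ {Mm QQ, Mm Qq}

M/I-1 aff ·: Mm
M/I-2 un ·: mm
M/II-1 un I-1×I-2: mm
M/II-2 aff ·: Mm
M/III-1 un II-2×II-1: mm
M/III-2 un ·: mm
M/IV-1 un III-2×III-1: mm
⇒ M over [I-1,I-2,II-1,II-2,III-1,III-2,IV-1]: 1 consistent
Q/I-1 aff ·: Qq|QQ
Q/I-2 un ·: qq
Q/II-1 aff I-1×I-2: Qq
Q/II-2 aff ·: Qq|QQ
Q/III-1 aff II-2×II-1: Qq|QQ
Q/III-2 aff ·: Qq|QQ
Q/IV-1 aff III-2×III-1: Qq|QQ
⇒ Q over [I-1,I-2,II-1,II-2,III-1,III-2,IV-1]: 28 consistent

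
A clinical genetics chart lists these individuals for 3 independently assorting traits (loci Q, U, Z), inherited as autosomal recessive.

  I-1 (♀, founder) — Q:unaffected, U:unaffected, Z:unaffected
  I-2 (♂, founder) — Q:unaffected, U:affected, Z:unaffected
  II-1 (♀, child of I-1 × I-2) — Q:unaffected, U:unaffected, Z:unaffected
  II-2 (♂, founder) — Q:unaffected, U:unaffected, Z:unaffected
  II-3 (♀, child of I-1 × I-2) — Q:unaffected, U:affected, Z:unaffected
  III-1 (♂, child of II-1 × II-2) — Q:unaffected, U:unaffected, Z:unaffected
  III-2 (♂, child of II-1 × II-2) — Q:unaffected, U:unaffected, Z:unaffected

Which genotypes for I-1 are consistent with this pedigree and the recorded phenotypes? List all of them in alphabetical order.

I-1 ∈ {QQ Uu ZZ, QQ Uu Zz, Qq Uu ZZ, Qq Uu Zz}

Q/I-1 un ·: QQ|Qq
Q/I-2 un ·: QQ|Qq
Q/II-1 un I-1×I-2: QQ|Qq
Q/II-2 un ·: QQ|Qq
Q/II-3 un I-1×I-2: QQ|Qq
Q/III-1 un II-1×II-2: QQ|Qq
Q/III-2 un II-1×II-2: QQ|Qq
⇒ Q over [I-1,I-2,II-1,II-2,II-3,III-1,III-2]: 83 consistent
U/I-1 un ·: Uu
U/I-2 aff ·: uu
U/II-1 un I-1×I-2: Uu
U/II-2 un ·: UU|Uu
U/II-3 aff I-1×I-2: uu
U/III-1 un II-1×II-2: UU|Uu
U/III-2 un II-1×II-2: UU|Uu
⇒ U over [I-1,I-2,II-1,II-2,II-3,III-1,III-2]: 8 consistent
Z/I-1 un ·: ZZ|Zz
Z/I-2 un ·: ZZ|Zz
Z/II-1 un I-1×I-2: ZZ|Zz
Z/II-2 un ·: ZZ|Zz
Z/II-3 un I-1×I-2: ZZ|Zz
Z/III-1 un II-1×II-2: ZZ|Zz
Z/III-2 un II-1×II-2: ZZ|Zz
⇒ Z over [I-1,I-2,II-1,II-2,II-3,III-1,III-2]: 83 consistent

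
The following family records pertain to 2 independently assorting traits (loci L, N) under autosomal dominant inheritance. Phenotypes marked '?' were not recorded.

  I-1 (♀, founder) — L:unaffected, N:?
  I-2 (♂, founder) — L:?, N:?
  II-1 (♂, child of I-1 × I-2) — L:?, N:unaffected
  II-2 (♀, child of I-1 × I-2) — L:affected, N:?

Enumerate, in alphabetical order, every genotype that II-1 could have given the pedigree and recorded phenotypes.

L/I-1 un ·: ll
L/I-2 ? ·: Ll|LL
L/II-1 ? I-1×I-2: ll|Ll
L/II-2 aff I-1×I-2: Ll
⇒ L over [I-1,I-2,II-1,II-2]: 3 consistent
N/I-1 ? ·: nn|Nn
N/I-2 ? ·: nn|Nn
N/II-1 un I-1×I-2: nn
N/II-2 ? I-1×I-2: nn|Nn|NN
⇒ N over [I-1,I-2,II-1,II-2]: 8 consistent

II-1 ∈ {Ll nn, ll nn}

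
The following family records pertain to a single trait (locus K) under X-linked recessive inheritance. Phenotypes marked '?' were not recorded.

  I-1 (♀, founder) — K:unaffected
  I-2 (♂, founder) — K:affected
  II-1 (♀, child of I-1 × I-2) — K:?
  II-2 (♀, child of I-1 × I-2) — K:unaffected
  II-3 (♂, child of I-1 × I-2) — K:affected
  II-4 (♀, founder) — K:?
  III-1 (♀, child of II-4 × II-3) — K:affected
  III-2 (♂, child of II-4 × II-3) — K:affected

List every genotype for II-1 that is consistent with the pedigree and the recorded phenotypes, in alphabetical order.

II-1 ∈ {X^KX^k, X^kX^k}

K/I-1 un ·: X^KX^k
K/I-2 aff ·: X^kY
K/II-1 ? I-1×I-2: X^KX^k|X^kX^k
K/II-2 un I-1×I-2: X^KX^k
K/II-3 aff I-1×I-2: X^kY
K/II-4 ? ·: X^KX^k|X^kX^k
K/III-1 aff II-4×II-3: X^kX^k
K/III-2 aff II-4×II-3: X^kY
⇒ K over [I-1,I-2,II-1,II-2,II-3,II-4,III-1,III-2]: 4 consistent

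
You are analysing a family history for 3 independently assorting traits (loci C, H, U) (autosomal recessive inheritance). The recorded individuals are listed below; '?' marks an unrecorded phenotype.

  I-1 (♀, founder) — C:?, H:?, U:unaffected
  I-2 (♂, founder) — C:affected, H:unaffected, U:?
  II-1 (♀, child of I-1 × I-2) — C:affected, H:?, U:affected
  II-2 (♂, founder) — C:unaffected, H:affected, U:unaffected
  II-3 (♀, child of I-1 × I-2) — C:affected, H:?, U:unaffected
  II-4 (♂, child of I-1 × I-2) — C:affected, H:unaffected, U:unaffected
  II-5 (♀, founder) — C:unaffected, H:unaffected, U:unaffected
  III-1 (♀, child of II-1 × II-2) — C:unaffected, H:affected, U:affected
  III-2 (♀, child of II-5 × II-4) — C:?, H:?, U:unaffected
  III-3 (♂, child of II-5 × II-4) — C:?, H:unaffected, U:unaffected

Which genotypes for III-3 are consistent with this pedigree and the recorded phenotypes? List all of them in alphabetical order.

III-3 ∈ {Cc HH UU, Cc HH Uu, Cc Hh UU, Cc Hh Uu, cc HH UU, cc HH Uu, cc Hh UU, cc Hh Uu}

C/I-1 ? ·: Cc|cc
C/I-2 aff ·: cc
C/II-1 aff I-1×I-2: cc
C/II-2 un ·: CC|Cc
C/II-3 aff I-1×I-2: cc
C/II-4 aff I-1×I-2: cc
C/II-5 un ·: CC|Cc
C/III-1 un II-1×II-2: Cc
C/III-2 ? II-5×II-4: Cc|cc
C/III-3 ? II-5×II-4: Cc|cc
⇒ C over [I-1,I-2,II-1,II-2,II-3,II-4,II-5,III-1,III-2,III-3]: 20 consistent
H/I-1 ? ·: HH|Hh|hh
H/I-2 un ·: HH|Hh
H/II-1 ? I-1×I-2: Hh|hh
H/II-2 aff ·: hh
H/II-3 ? I-1×I-2: HH|Hh|hh
H/II-4 un I-1×I-2: HH|Hh
H/II-5 un ·: HH|Hh
H/III-1 aff II-1×II-2: hh
H/III-2 ? II-5×II-4: HH|Hh|hh
H/III-3 un II-5×II-4: HH|Hh
⇒ H over [I-1,I-2,II-1,II-2,II-3,II-4,II-5,III-1,III-2,III-3]: 200 consistent
U/I-1 un ·: Uu
U/I-2 ? ·: Uu|uu
U/II-1 aff I-1×I-2: uu
U/II-2 un ·: Uu
U/II-3 un I-1×I-2: UU|Uu
U/II-4 un I-1×I-2: UU|Uu
U/II-5 un ·: UU|Uu
U/III-1 aff II-1×II-2: uu
U/III-2 un II-5×II-4: UU|Uu
U/III-3 un II-5×II-4: UU|Uu
⇒ U over [I-1,I-2,II-1,II-2,II-3,II-4,II-5,III-1,III-2,III-3]: 34 consistent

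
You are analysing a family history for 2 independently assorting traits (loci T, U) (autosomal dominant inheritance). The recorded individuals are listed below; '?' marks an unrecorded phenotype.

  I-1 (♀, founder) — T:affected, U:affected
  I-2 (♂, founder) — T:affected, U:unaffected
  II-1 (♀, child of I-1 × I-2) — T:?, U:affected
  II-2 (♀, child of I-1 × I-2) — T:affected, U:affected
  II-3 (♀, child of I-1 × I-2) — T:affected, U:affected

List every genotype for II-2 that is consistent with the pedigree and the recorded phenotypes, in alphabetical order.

II-2 ∈ {TT Uu, Tt Uu}

T/I-1 aff ·: Tt|TT
T/I-2 aff ·: Tt|TT
T/II-1 ? I-1×I-2: tt|Tt|TT
T/II-2 aff I-1×I-2: Tt|TT
T/II-3 aff I-1×I-2: Tt|TT
⇒ T over [I-1,I-2,II-1,II-2,II-3]: 29 consistent
U/I-1 aff ·: Uu|UU
U/I-2 un ·: uu
U/II-1 aff I-1×I-2: Uu
U/II-2 aff I-1×I-2: Uu
U/II-3 aff I-1×I-2: Uu
⇒ U over [I-1,I-2,II-1,II-2,II-3]: 2 consistent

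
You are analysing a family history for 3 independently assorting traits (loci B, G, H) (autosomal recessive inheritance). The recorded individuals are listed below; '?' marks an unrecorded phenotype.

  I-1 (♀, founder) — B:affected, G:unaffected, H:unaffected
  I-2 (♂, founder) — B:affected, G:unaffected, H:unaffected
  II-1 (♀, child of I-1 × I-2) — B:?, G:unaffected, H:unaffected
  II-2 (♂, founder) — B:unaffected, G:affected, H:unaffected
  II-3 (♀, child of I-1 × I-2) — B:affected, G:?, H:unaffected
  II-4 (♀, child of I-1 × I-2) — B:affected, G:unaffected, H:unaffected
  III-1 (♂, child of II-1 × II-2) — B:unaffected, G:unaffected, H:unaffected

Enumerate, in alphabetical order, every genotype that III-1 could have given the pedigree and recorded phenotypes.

B/I-1 aff ·: bb
B/I-2 aff ·: bb
B/II-1 ? I-1×I-2: bb
B/II-2 un ·: BB|Bb
B/II-3 aff I-1×I-2: bb
B/II-4 aff I-1×I-2: bb
B/III-1 un II-1×II-2: Bb
⇒ B over [I-1,I-2,II-1,II-2,II-3,II-4,III-1]: 2 consistent
G/I-1 un ·: GG|Gg
G/I-2 un ·: GG|Gg
G/II-1 un I-1×I-2: GG|Gg
G/II-2 aff ·: gg
G/II-3 ? I-1×I-2: GG|Gg|gg
G/II-4 un I-1×I-2: GG|Gg
G/III-1 un II-1×II-2: Gg
⇒ G over [I-1,I-2,II-1,II-2,II-3,II-4,III-1]: 29 consistent
H/I-1 un ·: HH|Hh
H/I-2 un ·: HH|Hh
H/II-1 un I-1×I-2: HH|Hh
H/II-2 un ·: HH|Hh
H/II-3 un I-1×I-2: HH|Hh
H/II-4 un I-1×I-2: HH|Hh
H/III-1 un II-1×II-2: HH|Hh
⇒ H over [I-1,I-2,II-1,II-2,II-3,II-4,III-1]: 87 consistent

III-1 ∈ {Bb Gg HH, Bb Gg Hh}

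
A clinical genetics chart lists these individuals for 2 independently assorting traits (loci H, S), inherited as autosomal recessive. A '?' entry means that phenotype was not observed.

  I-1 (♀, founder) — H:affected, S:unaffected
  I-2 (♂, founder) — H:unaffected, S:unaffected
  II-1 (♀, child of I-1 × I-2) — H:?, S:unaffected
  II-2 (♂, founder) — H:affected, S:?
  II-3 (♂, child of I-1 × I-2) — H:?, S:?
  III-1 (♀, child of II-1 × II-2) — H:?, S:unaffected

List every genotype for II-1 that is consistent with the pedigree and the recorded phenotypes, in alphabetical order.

II-1 ∈ {Hh SS, Hh Ss, hh SS, hh Ss}

H/I-1 aff ·: hh
H/I-2 un ·: HH|Hh
H/II-1 ? I-1×I-2: Hh|hh
H/II-2 aff ·: hh
H/II-3 ? I-1×I-2: Hh|hh
H/III-1 ? II-1×II-2: Hh|hh
⇒ H over [I-1,I-2,II-1,II-2,II-3,III-1]: 8 consistent
S/I-1 un ·: SS|Ss
S/I-2 un ·: SS|Ss
S/II-1 un I-1×I-2: SS|Ss
S/II-2 ? ·: SS|Ss|ss
S/II-3 ? I-1×I-2: SS|Ss|ss
S/III-1 un II-1×II-2: SS|Ss
⇒ S over [I-1,I-2,II-1,II-2,II-3,III-1]: 67 consistent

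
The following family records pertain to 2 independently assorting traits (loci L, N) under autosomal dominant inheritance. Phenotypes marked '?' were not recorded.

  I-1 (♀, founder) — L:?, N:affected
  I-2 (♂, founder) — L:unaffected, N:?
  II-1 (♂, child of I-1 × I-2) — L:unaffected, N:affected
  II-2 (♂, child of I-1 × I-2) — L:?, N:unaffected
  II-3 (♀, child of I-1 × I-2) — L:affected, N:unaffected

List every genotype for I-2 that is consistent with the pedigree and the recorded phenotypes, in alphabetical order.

L/I-1 ? ·: Ll
L/I-2 un ·: ll
L/II-1 un I-1×I-2: ll
L/II-2 ? I-1×I-2: ll|Ll
L/II-3 aff I-1×I-2: Ll
⇒ L over [I-1,I-2,II-1,II-2,II-3]: 2 consistent
N/I-1 aff ·: Nn
N/I-2 ? ·: nn|Nn
N/II-1 aff I-1×I-2: Nn|NN
N/II-2 un I-1×I-2: nn
N/II-3 un I-1×I-2: nn
⇒ N over [I-1,I-2,II-1,II-2,II-3]: 3 consistent

I-2 ∈ {ll Nn, ll nn}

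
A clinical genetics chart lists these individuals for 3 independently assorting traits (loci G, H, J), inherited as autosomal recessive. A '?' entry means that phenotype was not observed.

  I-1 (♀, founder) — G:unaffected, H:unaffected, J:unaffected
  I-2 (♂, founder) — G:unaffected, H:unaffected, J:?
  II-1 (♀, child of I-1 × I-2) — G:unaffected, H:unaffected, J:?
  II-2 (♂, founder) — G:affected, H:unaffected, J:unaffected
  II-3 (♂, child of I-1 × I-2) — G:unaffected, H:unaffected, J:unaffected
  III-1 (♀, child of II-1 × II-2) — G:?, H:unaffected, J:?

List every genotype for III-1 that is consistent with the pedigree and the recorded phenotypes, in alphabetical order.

G/I-1 un ·: GG|Gg
G/I-2 un ·: GG|Gg
G/II-1 un I-1×I-2: GG|Gg
G/II-2 aff ·: gg
G/II-3 un I-1×I-2: GG|Gg
G/III-1 ? II-1×II-2: Gg|gg
⇒ G over [I-1,I-2,II-1,II-2,II-3,III-1]: 19 consistent
H/I-1 un ·: HH|Hh
H/I-2 un ·: HH|Hh
H/II-1 un I-1×I-2: HH|Hh
H/II-2 un ·: HH|Hh
H/II-3 un I-1×I-2: HH|Hh
H/III-1 un II-1×II-2: HH|Hh
⇒ H over [I-1,I-2,II-1,II-2,II-3,III-1]: 45 consistent
J/I-1 un ·: JJ|Jj
J/I-2 ? ·: JJ|Jj|jj
J/II-1 ? I-1×I-2: JJ|Jj|jj
J/II-2 un ·: JJ|Jj
J/II-3 un I-1×I-2: JJ|Jj
J/III-1 ? II-1×II-2: JJ|Jj|jj
⇒ J over [I-1,I-2,II-1,II-2,II-3,III-1]: 70 consistent

III-1 ∈ {Gg HH JJ, Gg HH Jj, Gg HH jj, Gg Hh JJ, Gg Hh Jj, Gg Hh jj, gg HH JJ, gg HH Jj, gg HH jj, gg Hh JJ, gg Hh Jj, gg Hh jj}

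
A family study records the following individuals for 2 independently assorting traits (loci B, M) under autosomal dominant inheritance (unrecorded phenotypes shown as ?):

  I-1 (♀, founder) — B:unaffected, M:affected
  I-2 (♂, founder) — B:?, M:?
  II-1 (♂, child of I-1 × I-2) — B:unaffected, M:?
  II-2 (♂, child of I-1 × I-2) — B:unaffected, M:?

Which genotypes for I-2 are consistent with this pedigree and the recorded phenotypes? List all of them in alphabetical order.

B/I-1 un ·: bb
B/I-2 ? ·: bb|Bb
B/II-1 un I-1×I-2: bb
B/II-2 un I-1×I-2: bb
⇒ B over [I-1,I-2,II-1,II-2]: 2 consistent
M/I-1 aff ·: Mm|MM
M/I-2 ? ·: mm|Mm|MM
M/II-1 ? I-1×I-2: mm|Mm|MM
M/II-2 ? I-1×I-2: mm|Mm|MM
⇒ M over [I-1,I-2,II-1,II-2]: 23 consistent

I-2 ∈ {Bb MM, Bb Mm, Bb mm, bb MM, bb Mm, bb mm}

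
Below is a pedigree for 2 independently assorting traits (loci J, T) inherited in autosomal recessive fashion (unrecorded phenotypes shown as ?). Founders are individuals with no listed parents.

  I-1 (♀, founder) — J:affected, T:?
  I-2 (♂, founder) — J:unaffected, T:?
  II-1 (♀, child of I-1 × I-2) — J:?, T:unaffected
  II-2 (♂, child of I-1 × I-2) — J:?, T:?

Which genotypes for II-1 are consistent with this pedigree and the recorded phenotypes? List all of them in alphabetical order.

II-1 ∈ {Jj TT, Jj Tt, jj TT, jj Tt}

J/I-1 aff ·: jj
J/I-2 un ·: JJ|Jj
J/II-1 ? I-1×I-2: Jj|jj
J/II-2 ? I-1×I-2: Jj|jj
⇒ J over [I-1,I-2,II-1,II-2]: 5 consistent
T/I-1 ? ·: TT|Tt|tt
T/I-2 ? ·: TT|Tt|tt
T/II-1 un I-1×I-2: TT|Tt
T/II-2 ? I-1×I-2: TT|Tt|tt
⇒ T over [I-1,I-2,II-1,II-2]: 21 consistent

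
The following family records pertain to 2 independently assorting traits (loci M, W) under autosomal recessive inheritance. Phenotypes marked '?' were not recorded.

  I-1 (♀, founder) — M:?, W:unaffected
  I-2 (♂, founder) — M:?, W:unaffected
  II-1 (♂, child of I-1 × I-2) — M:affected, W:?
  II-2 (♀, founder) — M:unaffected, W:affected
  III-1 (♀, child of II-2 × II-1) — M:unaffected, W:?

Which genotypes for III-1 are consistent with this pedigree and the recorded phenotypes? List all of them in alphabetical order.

III-1 ∈ {Mm Ww, Mm ww}

M/I-1 ? ·: Mm|mm
M/I-2 ? ·: Mm|mm
M/II-1 aff I-1×I-2: mm
M/II-2 un ·: MM|Mm
M/III-1 un II-2×II-1: Mm
⇒ M over [I-1,I-2,II-1,II-2,III-1]: 8 consistent
W/I-1 un ·: WW|Ww
W/I-2 un ·: WW|Ww
W/II-1 ? I-1×I-2: WW|Ww|ww
W/II-2 aff ·: ww
W/III-1 ? II-2×II-1: Ww|ww
⇒ W over [I-1,I-2,II-1,II-2,III-1]: 11 consistent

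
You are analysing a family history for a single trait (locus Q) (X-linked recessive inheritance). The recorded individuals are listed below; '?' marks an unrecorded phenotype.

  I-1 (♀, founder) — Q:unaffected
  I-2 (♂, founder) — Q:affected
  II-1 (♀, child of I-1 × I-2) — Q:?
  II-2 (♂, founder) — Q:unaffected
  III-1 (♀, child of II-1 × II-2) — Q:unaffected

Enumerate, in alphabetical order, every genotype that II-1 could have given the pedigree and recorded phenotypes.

Q/I-1 un ·: X^QX^Q|X^QX^q
Q/I-2 aff ·: X^qY
Q/II-1 ? I-1×I-2: X^QX^q|X^qX^q
Q/II-2 un ·: X^QY
Q/III-1 un II-1×II-2: X^QX^Q|X^QX^q
⇒ Q over [I-1,I-2,II-1,II-2,III-1]: 5 consistent

II-1 ∈ {X^QX^q, X^qX^q}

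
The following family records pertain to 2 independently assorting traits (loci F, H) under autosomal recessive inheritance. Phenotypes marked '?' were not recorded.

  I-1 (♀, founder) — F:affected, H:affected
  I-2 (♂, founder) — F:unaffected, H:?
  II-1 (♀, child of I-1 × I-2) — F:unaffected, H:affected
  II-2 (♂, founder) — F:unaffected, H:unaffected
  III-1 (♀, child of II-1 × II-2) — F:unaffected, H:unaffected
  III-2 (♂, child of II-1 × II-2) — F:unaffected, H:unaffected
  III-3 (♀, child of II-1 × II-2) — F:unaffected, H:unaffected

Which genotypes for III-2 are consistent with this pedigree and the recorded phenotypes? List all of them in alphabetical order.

III-2 ∈ {FF Hh, Ff Hh}

F/I-1 aff ·: ff
F/I-2 un ·: FF|Ff
F/II-1 un I-1×I-2: Ff
F/II-2 un ·: FF|Ff
F/III-1 un II-1×II-2: FF|Ff
F/III-2 un II-1×II-2: FF|Ff
F/III-3 un II-1×II-2: FF|Ff
⇒ F over [I-1,I-2,II-1,II-2,III-1,III-2,III-3]: 32 consistent
H/I-1 aff ·: hh
H/I-2 ? ·: Hh|hh
H/II-1 aff I-1×I-2: hh
H/II-2 un ·: HH|Hh
H/III-1 un II-1×II-2: Hh
H/III-2 un II-1×II-2: Hh
H/III-3 un II-1×II-2: Hh
⇒ H over [I-1,I-2,II-1,II-2,III-1,III-2,III-3]: 4 consistent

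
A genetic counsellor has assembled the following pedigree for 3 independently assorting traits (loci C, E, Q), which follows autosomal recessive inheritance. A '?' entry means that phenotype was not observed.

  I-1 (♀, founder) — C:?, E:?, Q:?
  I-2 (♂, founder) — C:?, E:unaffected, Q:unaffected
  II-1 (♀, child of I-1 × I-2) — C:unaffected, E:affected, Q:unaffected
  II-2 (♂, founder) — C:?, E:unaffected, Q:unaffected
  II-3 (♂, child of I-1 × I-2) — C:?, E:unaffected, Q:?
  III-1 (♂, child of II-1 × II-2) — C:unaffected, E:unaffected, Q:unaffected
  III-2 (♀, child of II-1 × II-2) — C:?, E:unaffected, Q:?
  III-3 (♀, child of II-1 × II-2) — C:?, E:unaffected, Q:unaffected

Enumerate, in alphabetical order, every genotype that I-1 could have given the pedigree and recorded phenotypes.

C/I-1 ? ·: CC|Cc|cc
C/I-2 ? ·: CC|Cc|cc
C/II-1 un I-1×I-2: CC|Cc
C/II-2 ? ·: CC|Cc|cc
C/II-3 ? I-1×I-2: CC|Cc|cc
C/III-1 un II-1×II-2: CC|Cc
C/III-2 ? II-1×II-2: CC|Cc|cc
C/III-3 ? II-1×II-2: CC|Cc|cc
⇒ C over [I-1,I-2,II-1,II-2,II-3,III-1,III-2,III-3]: 470 consistent
E/I-1 ? ·: Ee|ee
E/I-2 un ·: Ee
E/II-1 aff I-1×I-2: ee
E/II-2 un ·: EE|Ee
E/II-3 un I-1×I-2: EE|Ee
E/III-1 un II-1×II-2: Ee
E/III-2 un II-1×II-2: Ee
E/III-3 un II-1×II-2: Ee
⇒ E over [I-1,I-2,II-1,II-2,II-3,III-1,III-2,III-3]: 6 consistent
Q/I-1 ? ·: QQ|Qq|qq
Q/I-2 un ·: QQ|Qq
Q/II-1 un I-1×I-2: QQ|Qq
Q/II-2 un ·: QQ|Qq
Q/II-3 ? I-1×I-2: QQ|Qq|qq
Q/III-1 un II-1×II-2: QQ|Qq
Q/III-2 ? II-1×II-2: QQ|Qq|qq
Q/III-3 un II-1×II-2: QQ|Qq
⇒ Q over [I-1,I-2,II-1,II-2,II-3,III-1,III-2,III-3]: 272 consistent

I-1 ∈ {CC Ee QQ, CC Ee Qq, CC Ee qq, CC ee QQ, CC ee Qq, CC ee qq, Cc Ee QQ, Cc Ee Qq, Cc Ee qq, Cc ee QQ, Cc ee Qq, Cc ee qq, cc Ee QQ, cc Ee Qq, cc Ee qq, cc ee QQ, cc ee Qq, cc ee qq}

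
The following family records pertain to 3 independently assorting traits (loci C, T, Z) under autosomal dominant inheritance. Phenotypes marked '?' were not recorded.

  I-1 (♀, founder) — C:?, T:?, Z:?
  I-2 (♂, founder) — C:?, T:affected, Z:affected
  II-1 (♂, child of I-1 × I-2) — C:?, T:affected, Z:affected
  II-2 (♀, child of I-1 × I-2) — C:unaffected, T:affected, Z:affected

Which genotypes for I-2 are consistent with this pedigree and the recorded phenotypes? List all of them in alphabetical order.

I-2 ∈ {Cc TT ZZ, Cc TT Zz, Cc Tt ZZ, Cc Tt Zz, cc TT ZZ, cc TT Zz, cc Tt ZZ, cc Tt Zz}

C/I-1 ? ·: cc|Cc
C/I-2 ? ·: cc|Cc
C/II-1 ? I-1×I-2: cc|Cc|CC
C/II-2 un I-1×I-2: cc
⇒ C over [I-1,I-2,II-1,II-2]: 8 consistent
T/I-1 ? ·: tt|Tt|TT
T/I-2 aff ·: Tt|TT
T/II-1 aff I-1×I-2: Tt|TT
T/II-2 aff I-1×I-2: Tt|TT
⇒ T over [I-1,I-2,II-1,II-2]: 15 consistent
Z/I-1 ? ·: zz|Zz|ZZ
Z/I-2 aff ·: Zz|ZZ
Z/II-1 aff I-1×I-2: Zz|ZZ
Z/II-2 aff I-1×I-2: Zz|ZZ
⇒ Z over [I-1,I-2,II-1,II-2]: 15 consistent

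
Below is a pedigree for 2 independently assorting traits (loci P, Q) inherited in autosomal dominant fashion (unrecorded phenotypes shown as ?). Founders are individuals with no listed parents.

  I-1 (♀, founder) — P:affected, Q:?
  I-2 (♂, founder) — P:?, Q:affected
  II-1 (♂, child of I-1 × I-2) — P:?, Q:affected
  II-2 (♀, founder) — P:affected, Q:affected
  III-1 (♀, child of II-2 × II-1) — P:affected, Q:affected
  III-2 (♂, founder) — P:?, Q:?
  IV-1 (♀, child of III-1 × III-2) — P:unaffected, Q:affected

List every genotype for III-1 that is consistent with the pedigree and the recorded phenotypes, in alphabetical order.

P/I-1 aff ·: Pp|PP
P/I-2 ? ·: pp|Pp|PP
P/II-1 ? I-1×I-2: pp|Pp|PP
P/II-2 aff ·: Pp|PP
P/III-1 aff II-2×II-1: Pp
P/III-2 ? ·: pp|Pp
P/IV-1 un III-1×III-2: pp
⇒ P over [I-1,I-2,II-1,II-2,III-1,III-2,IV-1]: 36 consistent
Q/I-1 ? ·: qq|Qq|QQ
Q/I-2 aff ·: Qq|QQ
Q/II-1 aff I-1×I-2: Qq|QQ
Q/II-2 aff ·: Qq|QQ
Q/III-1 aff II-2×II-1: Qq|QQ
Q/III-2 ? ·: qq|Qq|QQ
Q/IV-1 aff III-1×III-2: Qq|QQ
⇒ Q over [I-1,I-2,II-1,II-2,III-1,III-2,IV-1]: 142 consistent

III-1 ∈ {Pp QQ, Pp Qq}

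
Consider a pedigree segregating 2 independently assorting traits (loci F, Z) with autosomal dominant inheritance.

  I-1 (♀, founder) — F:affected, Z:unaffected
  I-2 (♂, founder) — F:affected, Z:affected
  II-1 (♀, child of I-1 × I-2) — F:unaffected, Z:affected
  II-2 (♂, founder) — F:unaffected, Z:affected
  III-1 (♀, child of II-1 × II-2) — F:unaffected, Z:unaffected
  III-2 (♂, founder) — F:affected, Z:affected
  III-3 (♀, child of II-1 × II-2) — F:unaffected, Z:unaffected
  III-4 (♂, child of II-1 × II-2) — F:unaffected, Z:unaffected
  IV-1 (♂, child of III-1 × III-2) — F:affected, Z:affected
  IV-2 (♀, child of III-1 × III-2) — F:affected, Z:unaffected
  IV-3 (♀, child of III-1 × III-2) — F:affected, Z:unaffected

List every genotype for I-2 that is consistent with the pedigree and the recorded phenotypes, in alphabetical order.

F/I-1 aff ·: Ff
F/I-2 aff ·: Ff
F/II-1 un I-1×I-2: ff
F/II-2 un ·: ff
F/III-1 un II-1×II-2: ff
F/III-2 aff ·: Ff|FF
F/III-3 un II-1×II-2: ff
F/III-4 un II-1×II-2: ff
F/IV-1 aff III-1×III-2: Ff
F/IV-2 aff III-1×III-2: Ff
F/IV-3 aff III-1×III-2: Ff
⇒ F over [I-1,I-2,II-1,II-2,III-1,III-2,III-3,III-4,IV-1,IV-2,IV-3]: 2 consistent
Z/I-1 un ·: zz
Z/I-2 aff ·: Zz|ZZ
Z/II-1 aff I-1×I-2: Zz
Z/II-2 aff ·: Zz
Z/III-1 un II-1×II-2: zz
Z/III-2 aff ·: Zz
Z/III-3 un II-1×II-2: zz
Z/III-4 un II-1×II-2: zz
Z/IV-1 aff III-1×III-2: Zz
Z/IV-2 un III-1×III-2: zz
Z/IV-3 un III-1×III-2: zz
⇒ Z over [I-1,I-2,II-1,II-2,III-1,III-2,III-3,III-4,IV-1,IV-2,IV-3]: 2 consistent

I-2 ∈ {Ff ZZ, Ff Zz}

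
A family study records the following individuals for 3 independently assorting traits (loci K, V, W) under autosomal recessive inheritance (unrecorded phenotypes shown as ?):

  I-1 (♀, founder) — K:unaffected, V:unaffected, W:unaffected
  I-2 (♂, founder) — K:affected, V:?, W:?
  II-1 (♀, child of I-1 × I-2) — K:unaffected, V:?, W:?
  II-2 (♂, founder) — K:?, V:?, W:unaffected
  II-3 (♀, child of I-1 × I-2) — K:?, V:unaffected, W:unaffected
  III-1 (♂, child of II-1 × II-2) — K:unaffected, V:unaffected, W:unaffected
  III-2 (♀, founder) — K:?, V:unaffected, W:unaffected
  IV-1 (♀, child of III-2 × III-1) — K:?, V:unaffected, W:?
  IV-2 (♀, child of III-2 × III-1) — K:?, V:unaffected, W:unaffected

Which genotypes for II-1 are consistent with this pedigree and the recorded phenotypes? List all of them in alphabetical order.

K/I-1 un ·: KK|Kk
K/I-2 aff ·: kk
K/II-1 un I-1×I-2: Kk
K/II-2 ? ·: KK|Kk|kk
K/II-3 ? I-1×I-2: Kk|kk
K/III-1 un II-1×II-2: KK|Kk
K/III-2 ? ·: KK|Kk|kk
K/IV-1 ? III-2×III-1: KK|Kk|kk
K/IV-2 ? III-2×III-1: KK|Kk|kk
⇒ K over [I-1,I-2,II-1,II-2,II-3,III-1,III-2,IV-1,IV-2]: 189 consistent
V/I-1 un ·: VV|Vv
V/I-2 ? ·: VV|Vv|vv
V/II-1 ? I-1×I-2: VV|Vv|vv
V/II-2 ? ·: VV|Vv|vv
V/II-3 un I-1×I-2: VV|Vv
V/III-1 un II-1×II-2: VV|Vv
V/III-2 un ·: VV|Vv
V/IV-1 un III-2×III-1: VV|Vv
V/IV-2 un III-2×III-1: VV|Vv
⇒ V over [I-1,I-2,II-1,II-2,II-3,III-1,III-2,IV-1,IV-2]: 502 consistent
W/I-1 un ·: WW|Ww
W/I-2 ? ·: WW|Ww|ww
W/II-1 ? I-1×I-2: WW|Ww|ww
W/II-2 un ·: WW|Ww
W/II-3 un I-1×I-2: WW|Ww
W/III-1 un II-1×II-2: WW|Ww
W/III-2 un ·: WW|Ww
W/IV-1 ? III-2×III-1: WW|Ww|ww
W/IV-2 un III-2×III-1: WW|Ww
⇒ W over [I-1,I-2,II-1,II-2,II-3,III-1,III-2,IV-1,IV-2]: 440 consistent

II-1 ∈ {Kk VV WW, Kk VV Ww, Kk VV ww, Kk Vv WW, Kk Vv Ww, Kk Vv ww, Kk vv WW, Kk vv Ww, Kk vv ww}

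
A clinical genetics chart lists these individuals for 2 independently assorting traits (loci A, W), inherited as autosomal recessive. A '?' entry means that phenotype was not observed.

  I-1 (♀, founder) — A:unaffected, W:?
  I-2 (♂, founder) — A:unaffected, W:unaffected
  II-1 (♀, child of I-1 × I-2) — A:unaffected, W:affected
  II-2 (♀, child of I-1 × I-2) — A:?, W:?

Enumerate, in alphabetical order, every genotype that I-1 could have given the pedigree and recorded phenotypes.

I-1 ∈ {AA Ww, AA ww, Aa Ww, Aa ww}

A/I-1 un ·: AA|Aa
A/I-2 un ·: AA|Aa
A/II-1 un I-1×I-2: AA|Aa
A/II-2 ? I-1×I-2: AA|Aa|aa
⇒ A over [I-1,I-2,II-1,II-2]: 15 consistent
W/I-1 ? ·: Ww|ww
W/I-2 un ·: Ww
W/II-1 aff I-1×I-2: ww
W/II-2 ? I-1×I-2: WW|Ww|ww
⇒ W over [I-1,I-2,II-1,II-2]: 5 consistent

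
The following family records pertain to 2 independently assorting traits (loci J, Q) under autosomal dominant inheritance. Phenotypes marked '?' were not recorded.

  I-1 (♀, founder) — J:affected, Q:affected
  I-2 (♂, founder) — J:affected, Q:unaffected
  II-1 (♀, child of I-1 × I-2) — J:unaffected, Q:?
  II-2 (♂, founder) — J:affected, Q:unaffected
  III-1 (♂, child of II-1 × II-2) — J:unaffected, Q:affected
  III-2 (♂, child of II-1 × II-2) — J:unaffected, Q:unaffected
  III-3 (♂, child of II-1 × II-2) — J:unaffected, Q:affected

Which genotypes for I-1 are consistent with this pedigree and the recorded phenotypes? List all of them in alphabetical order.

I-1 ∈ {Jj QQ, Jj Qq}

J/I-1 aff ·: Jj
J/I-2 aff ·: Jj
J/II-1 un I-1×I-2: jj
J/II-2 aff ·: Jj
J/III-1 un II-1×II-2: jj
J/III-2 un II-1×II-2: jj
J/III-3 un II-1×II-2: jj
⇒ J over [I-1,I-2,II-1,II-2,III-1,III-2,III-3]: 1 consistent
Q/I-1 aff ·: Qq|QQ
Q/I-2 un ·: qq
Q/II-1 ? I-1×I-2: Qq
Q/II-2 un ·: qq
Q/III-1 aff II-1×II-2: Qq
Q/III-2 un II-1×II-2: qq
Q/III-3 aff II-1×II-2: Qq
⇒ Q over [I-1,I-2,II-1,II-2,III-1,III-2,III-3]: 2 consistent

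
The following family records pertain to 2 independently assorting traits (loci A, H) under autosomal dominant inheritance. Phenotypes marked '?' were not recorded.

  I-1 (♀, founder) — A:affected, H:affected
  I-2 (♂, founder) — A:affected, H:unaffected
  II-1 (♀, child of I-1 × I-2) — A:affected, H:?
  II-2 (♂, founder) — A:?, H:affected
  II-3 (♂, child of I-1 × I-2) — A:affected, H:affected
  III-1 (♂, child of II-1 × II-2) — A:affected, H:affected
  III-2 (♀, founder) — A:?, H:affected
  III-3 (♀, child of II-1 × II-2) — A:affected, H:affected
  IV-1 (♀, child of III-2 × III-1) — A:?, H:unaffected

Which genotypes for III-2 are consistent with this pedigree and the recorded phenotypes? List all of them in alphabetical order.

III-2 ∈ {AA Hh, Aa Hh, aa Hh}

A/I-1 aff ·: Aa|AA
A/I-2 aff ·: Aa|AA
A/II-1 aff I-1×I-2: Aa|AA
A/II-2 ? ·: aa|Aa|AA
A/II-3 aff I-1×I-2: Aa|AA
A/III-1 aff II-1×II-2: Aa|AA
A/III-2 ? ·: aa|Aa|AA
A/III-3 aff II-1×II-2: Aa|AA
A/IV-1 ? III-2×III-1: aa|Aa|AA
⇒ A over [I-1,I-2,II-1,II-2,II-3,III-1,III-2,III-3,IV-1]: 537 consistent
H/I-1 aff ·: Hh|HH
H/I-2 un ·: hh
H/II-1 ? I-1×I-2: hh|Hh
H/II-2 aff ·: Hh|HH
H/II-3 aff I-1×I-2: Hh
H/III-1 aff II-1×II-2: Hh
H/III-2 aff ·: Hh
H/III-3 aff II-1×II-2: Hh|HH
H/IV-1 un III-2×III-1: hh
⇒ H over [I-1,I-2,II-1,II-2,II-3,III-1,III-2,III-3,IV-1]: 10 consistent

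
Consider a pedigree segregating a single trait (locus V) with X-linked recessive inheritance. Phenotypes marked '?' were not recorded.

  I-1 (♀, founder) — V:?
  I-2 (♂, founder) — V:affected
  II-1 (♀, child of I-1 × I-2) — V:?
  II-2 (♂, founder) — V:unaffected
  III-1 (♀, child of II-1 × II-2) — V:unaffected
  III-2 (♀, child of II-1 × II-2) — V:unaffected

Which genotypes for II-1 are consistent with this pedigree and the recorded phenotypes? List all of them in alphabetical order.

II-1 ∈ {X^VX^v, X^vX^v}

V/I-1 ? ·: X^VX^V|X^VX^v|X^vX^v
V/I-2 aff ·: X^vY
V/II-1 ? I-1×I-2: X^VX^v|X^vX^v
V/II-2 un ·: X^VY
V/III-1 un II-1×II-2: X^VX^V|X^VX^v
V/III-2 un II-1×II-2: X^VX^V|X^VX^v
⇒ V over [I-1,I-2,II-1,II-2,III-1,III-2]: 10 consistent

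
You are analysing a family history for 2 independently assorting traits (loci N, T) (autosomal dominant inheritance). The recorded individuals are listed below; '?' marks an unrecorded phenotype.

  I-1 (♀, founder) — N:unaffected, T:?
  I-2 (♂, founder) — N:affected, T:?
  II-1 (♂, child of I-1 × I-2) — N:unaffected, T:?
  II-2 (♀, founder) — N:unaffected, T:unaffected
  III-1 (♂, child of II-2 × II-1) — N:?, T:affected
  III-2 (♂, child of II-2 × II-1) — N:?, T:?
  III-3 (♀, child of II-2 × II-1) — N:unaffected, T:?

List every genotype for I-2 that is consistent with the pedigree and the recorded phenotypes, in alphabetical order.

N/I-1 un ·: nn
N/I-2 aff ·: Nn
N/II-1 un I-1×I-2: nn
N/II-2 un ·: nn
N/III-1 ? II-2×II-1: nn
N/III-2 ? II-2×II-1: nn
N/III-3 un II-2×II-1: nn
⇒ N over [I-1,I-2,II-1,II-2,III-1,III-2,III-3]: 1 consistent
T/I-1 ? ·: tt|Tt|TT
T/I-2 ? ·: tt|Tt|TT
T/II-1 ? I-1×I-2: Tt|TT
T/II-2 un ·: tt
T/III-1 aff II-2×II-1: Tt
T/III-2 ? II-2×II-1: tt|Tt
T/III-3 ? II-2×II-1: tt|Tt
⇒ T over [I-1,I-2,II-1,II-2,III-1,III-2,III-3]: 32 consistent

I-2 ∈ {Nn TT, Nn Tt, Nn tt}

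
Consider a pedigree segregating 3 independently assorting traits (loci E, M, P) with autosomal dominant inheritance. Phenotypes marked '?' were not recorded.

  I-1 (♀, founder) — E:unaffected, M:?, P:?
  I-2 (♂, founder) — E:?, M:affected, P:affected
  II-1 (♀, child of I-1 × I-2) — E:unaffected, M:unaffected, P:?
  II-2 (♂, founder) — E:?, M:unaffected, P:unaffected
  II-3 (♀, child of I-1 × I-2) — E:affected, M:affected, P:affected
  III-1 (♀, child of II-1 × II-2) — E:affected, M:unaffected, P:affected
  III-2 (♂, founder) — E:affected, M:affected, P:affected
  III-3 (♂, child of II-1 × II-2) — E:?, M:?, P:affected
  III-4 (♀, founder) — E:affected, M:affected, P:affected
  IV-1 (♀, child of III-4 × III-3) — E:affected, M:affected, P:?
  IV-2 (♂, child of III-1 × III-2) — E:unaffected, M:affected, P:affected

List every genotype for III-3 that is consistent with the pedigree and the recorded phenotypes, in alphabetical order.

E/I-1 un ·: ee
E/I-2 ? ·: Ee
E/II-1 un I-1×I-2: ee
E/II-2 ? ·: Ee|EE
E/II-3 aff I-1×I-2: Ee
E/III-1 aff II-1×II-2: Ee
E/III-2 aff ·: Ee
E/III-3 ? II-1×II-2: ee|Ee
E/III-4 aff ·: Ee|EE
E/IV-1 aff III-4×III-3: Ee|EE
E/IV-2 un III-1×III-2: ee
⇒ E over [I-1,I-2,II-1,II-2,II-3,III-1,III-2,III-3,III-4,IV-1,IV-2]: 10 consistent
M/I-1 ? ·: mm|Mm
M/I-2 aff ·: Mm
M/II-1 un I-1×I-2: mm
M/II-2 un ·: mm
M/II-3 aff I-1×I-2: Mm|MM
M/III-1 un II-1×II-2: mm
M/III-2 aff ·: Mm|MM
M/III-3 ? II-1×II-2: mm
M/III-4 aff ·: Mm|MM
M/IV-1 aff III-4×III-3: Mm
M/IV-2 aff III-1×III-2: Mm
⇒ M over [I-1,I-2,II-1,II-2,II-3,III-1,III-2,III-3,III-4,IV-1,IV-2]: 12 consistent
P/I-1 ? ·: pp|Pp|PP
P/I-2 aff ·: Pp|PP
P/II-1 ? I-1×I-2: Pp|PP
P/II-2 un ·: pp
P/II-3 aff I-1×I-2: Pp|PP
P/III-1 aff II-1×II-2: Pp
P/III-2 aff ·: Pp|PP
P/III-3 aff II-1×II-2: Pp
P/III-4 aff ·: Pp|PP
P/IV-1 ? III-4×III-3: pp|Pp|PP
P/IV-2 aff III-1×III-2: Pp|PP
⇒ P over [I-1,I-2,II-1,II-2,II-3,III-1,III-2,III-3,III-4,IV-1,IV-2]: 300 consistent

III-3 ∈ {Ee mm Pp, ee mm Pp}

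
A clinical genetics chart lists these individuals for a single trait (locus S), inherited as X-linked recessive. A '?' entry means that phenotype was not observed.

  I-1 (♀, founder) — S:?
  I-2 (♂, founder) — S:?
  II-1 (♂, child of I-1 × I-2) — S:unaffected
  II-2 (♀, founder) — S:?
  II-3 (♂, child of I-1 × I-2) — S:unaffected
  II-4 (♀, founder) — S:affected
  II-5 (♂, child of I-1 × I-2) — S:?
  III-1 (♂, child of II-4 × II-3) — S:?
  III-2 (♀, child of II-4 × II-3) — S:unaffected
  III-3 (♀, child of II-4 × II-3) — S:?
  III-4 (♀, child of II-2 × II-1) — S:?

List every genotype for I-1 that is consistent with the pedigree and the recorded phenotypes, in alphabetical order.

S/I-1 ? ·: X^SX^S|X^SX^s
S/I-2 ? ·: X^SY|X^sY
S/II-1 un I-1×I-2: X^SY
S/II-2 ? ·: X^SX^S|X^SX^s|X^sX^s
S/II-3 un I-1×I-2: X^SY
S/II-4 aff ·: X^sX^s
S/II-5 ? I-1×I-2: X^SY|X^sY
S/III-1 ? II-4×II-3: X^sY
S/III-2 un II-4×II-3: X^SX^s
S/III-3 ? II-4×II-3: X^SX^s
S/III-4 ? II-2×II-1: X^SX^S|X^SX^s
⇒ S over [I-1,I-2,II-1,II-2,II-3,II-4,II-5,III-1,III-2,III-3,III-4]: 24 consistent

I-1 ∈ {X^SX^S, X^SX^s}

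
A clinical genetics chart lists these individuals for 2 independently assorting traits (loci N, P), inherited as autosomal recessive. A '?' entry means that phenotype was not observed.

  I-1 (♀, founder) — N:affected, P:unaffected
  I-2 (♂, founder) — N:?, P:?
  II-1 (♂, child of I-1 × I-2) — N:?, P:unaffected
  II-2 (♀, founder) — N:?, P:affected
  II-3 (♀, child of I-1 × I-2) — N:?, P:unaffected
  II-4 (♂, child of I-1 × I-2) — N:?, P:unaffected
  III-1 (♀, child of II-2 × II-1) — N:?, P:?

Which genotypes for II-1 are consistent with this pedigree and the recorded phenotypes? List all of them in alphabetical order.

II-1 ∈ {Nn PP, Nn Pp, nn PP, nn Pp}

N/I-1 aff ·: nn
N/I-2 ? ·: NN|Nn|nn
N/II-1 ? I-1×I-2: Nn|nn
N/II-2 ? ·: NN|Nn|nn
N/II-3 ? I-1×I-2: Nn|nn
N/II-4 ? I-1×I-2: Nn|nn
N/III-1 ? II-2×II-1: NN|Nn|nn
⇒ N over [I-1,I-2,II-1,II-2,II-3,II-4,III-1]: 55 consistent
P/I-1 un ·: PP|Pp
P/I-2 ? ·: PP|Pp|pp
P/II-1 un I-1×I-2: PP|Pp
P/II-2 aff ·: pp
P/II-3 un I-1×I-2: PP|Pp
P/II-4 un I-1×I-2: PP|Pp
P/III-1 ? II-2×II-1: Pp|pp
⇒ P over [I-1,I-2,II-1,II-2,II-3,II-4,III-1]: 41 consistent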